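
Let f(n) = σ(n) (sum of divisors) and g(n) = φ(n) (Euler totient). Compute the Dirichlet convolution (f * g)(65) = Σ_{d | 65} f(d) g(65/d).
(σ * φ)(65) = 260

Divisors of 65: [1, 5, 13, 65]. For each d | 65:
  d = 1: σ(1) · φ(65/1) = 1 · 48 = 48
  d = 5: σ(5) · φ(65/5) = 6 · 12 = 72
  d = 13: σ(13) · φ(65/13) = 14 · 4 = 56
  d = 65: σ(65) · φ(65/65) = 84 · 1 = 84
Summing: (σ * φ)(65) = 48 + 72 + 56 + 84 = 260.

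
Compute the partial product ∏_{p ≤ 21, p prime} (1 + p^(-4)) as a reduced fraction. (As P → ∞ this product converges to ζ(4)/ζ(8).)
∏ = 2063478382983759362985032/1914315839042201150180625

The primes p ≤ 21 are [2, 3, 5, 7, 11, 13, 17, 19]. For each, (1 + 1/p^4) = (p^4 + 1)/p^4. Multiplying these fractions over p ∈ [2, 3, 5, 7, 11, 13, 17, 19] gives 2063478382983759362985032/1914315839042201150180625. (In the limit P → ∞ this tends to ζ(4)/ζ(8).)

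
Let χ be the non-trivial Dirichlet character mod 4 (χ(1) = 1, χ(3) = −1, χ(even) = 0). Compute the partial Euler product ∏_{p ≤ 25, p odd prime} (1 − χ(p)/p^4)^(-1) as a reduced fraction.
∏ = 2907090265708363109850475/2939590979896221115088896

The odd primes p ≤ 25 are [3, 5, 7, 11, 13, 17, 19, 23]. For each, χ(p) = 1 if p ≡ 1 mod 4, χ(p) = −1 if p ≡ 3 mod 4. Taking (1 − χ(p)/p^4)^(-1) = p^4/(p^4 − χ(p)): (1 − (-1)/3^4)^(-1) · (1 − (1)/5^4)^(-1) · (1 − (-1)/7^4)^(-1) · (1 − (-1)/11^4)^(-1) · (1 − (1)/13^4)^(-1) · (1 − (1)/17^4)^(-1) · (1 − (-1)/19^4)^(-1) · (1 − (-1)/23^4)^(-1) = 2907090265708363109850475/2939590979896221115088896.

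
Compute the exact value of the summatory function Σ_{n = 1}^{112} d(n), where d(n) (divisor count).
Σ_{n ≤ 112} d(n) = 552

Compute d(n) for each 1 ≤ n ≤ 112: d(1) = 1, d(2) = 2, d(3) = 2, d(4) = 3, d(5) = 2, d(6) = 4, d(7) = 2, d(8) = 4, d(9) = 3, d(10) = 4, d(11) = 2, d(12) = 6, d(13) = 2, d(14) = 4, d(15) = 4, d(16) = 5, d(17) = 2, d(18) = 6, d(19) = 2, d(20) = 6, d(21) = 4, d(22) = 4, d(23) = 2, d(24) = 8, d(25) = 3, d(26) = 4, d(27) = 4, d(28) = 6, d(29) = 2, d(30) = 8, d(31) = 2, d(32) = 6, d(33) = 4, d(34) = 4, d(35) = 4, d(36) = 9, d(37) = 2, d(38) = 4, d(39) = 4, d(40) = 8, d(41) = 2, d(42) = 8, d(43) = 2, d(44) = 6, d(45) = 6, d(46) = 4, d(47) = 2, d(48) = 10, d(49) = 3, d(50) = 6, d(51) = 4, d(52) = 6, d(53) = 2, d(54) = 8, d(55) = 4, d(56) = 8, d(57) = 4, d(58) = 4, d(59) = 2, d(60) = 12, d(61) = 2, d(62) = 4, d(63) = 6, d(64) = 7, d(65) = 4, d(66) = 8, d(67) = 2, d(68) = 6, d(69) = 4, d(70) = 8, d(71) = 2, d(72) = 12, d(73) = 2, d(74) = 4, d(75) = 6, d(76) = 6, d(77) = 4, d(78) = 8, d(79) = 2, d(80) = 10, d(81) = 5, d(82) = 4, d(83) = 2, d(84) = 12, d(85) = 4, d(86) = 4, d(87) = 4, d(88) = 8, d(89) = 2, d(90) = 12, d(91) = 4, d(92) = 6, d(93) = 4, d(94) = 4, d(95) = 4, d(96) = 12, d(97) = 2, d(98) = 6, d(99) = 6, d(100) = 9, d(101) = 2, d(102) = 8, d(103) = 2, d(104) = 8, d(105) = 8, d(106) = 4, d(107) = 2, d(108) = 12, d(109) = 2, d(110) = 8, d(111) = 4, d(112) = 10. Summing all 112 values: 552. (Dirichlet's divisor formula: Σ_{n ≤ x} d(n) = x ln(x) + (2γ − 1) x + O(√x). For x = 112, the asymptotic estimate is ≈ 545.77.)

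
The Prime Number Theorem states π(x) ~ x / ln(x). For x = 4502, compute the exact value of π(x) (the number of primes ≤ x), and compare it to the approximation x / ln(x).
π(4502) = 610;  x/ln(x) ≈ 535.17;  relative error ≈ 12.27%.

Directly count primes up to 4502: π(4502) = 610. The PNT approximation gives 4502/ln(4502) ≈ 4502/8.41228 ≈ 535.17. Relative error (π(x) − x/ln(x)) / π(x) ≈ 12.27%; the approximation is known to undercount slightly (Li(x) is a better estimate).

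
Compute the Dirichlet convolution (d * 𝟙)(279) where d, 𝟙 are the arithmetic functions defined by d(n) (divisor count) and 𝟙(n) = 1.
(d * 𝟙)(279) = 18

Divisors of 279: [1, 3, 9, 31, 93, 279]. For each d | 279:
  d = 1: d(1) · 𝟙(279/1) = 1 · 1 = 1
  d = 3: d(3) · 𝟙(279/3) = 2 · 1 = 2
  d = 9: d(9) · 𝟙(279/9) = 3 · 1 = 3
  d = 31: d(31) · 𝟙(279/31) = 2 · 1 = 2
  d = 93: d(93) · 𝟙(279/93) = 4 · 1 = 4
  d = 279: d(279) · 𝟙(279/279) = 6 · 1 = 6
Summing: (d * 𝟙)(279) = 1 + 2 + 3 + 2 + 4 + 6 = 18.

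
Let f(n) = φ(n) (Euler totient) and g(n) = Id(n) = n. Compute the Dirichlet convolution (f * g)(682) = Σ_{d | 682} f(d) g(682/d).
(φ * Id)(682) = 3843

Divisors of 682: [1, 2, 11, 22, 31, 62, 341, 682]. For each d | 682:
  d = 1: φ(1) · Id(682/1) = 1 · 682 = 682
  d = 2: φ(2) · Id(682/2) = 1 · 341 = 341
  d = 11: φ(11) · Id(682/11) = 10 · 62 = 620
  d = 22: φ(22) · Id(682/22) = 10 · 31 = 310
  d = 31: φ(31) · Id(682/31) = 30 · 22 = 660
  d = 62: φ(62) · Id(682/62) = 30 · 11 = 330
  d = 341: φ(341) · Id(682/341) = 300 · 2 = 600
  d = 682: φ(682) · Id(682/682) = 300 · 1 = 300
Summing: (φ * Id)(682) = 682 + 341 + 620 + 310 + 660 + 330 + 600 + 300 = 3843.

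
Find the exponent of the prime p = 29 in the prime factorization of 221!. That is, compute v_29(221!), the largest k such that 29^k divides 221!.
v_29(221!) = 7

Legendre's formula: v_p(n!) = Σ_{k ≥ 1} ⌊n / p^k⌋. For p = 29, n = 221, the terms are:
  ⌊221/29^1⌋ = ⌊221/29⌋ = 7
(the next term ⌊221/29^2⌋ = 0, terminating the sum). Summing: v_29(221!) = 7 = 7.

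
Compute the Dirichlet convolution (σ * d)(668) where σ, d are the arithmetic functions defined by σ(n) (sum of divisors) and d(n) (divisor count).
(σ * d)(668) = 2720

Divisors of 668: [1, 2, 4, 167, 334, 668]. For each d | 668:
  d = 1: σ(1) · d(668/1) = 1 · 6 = 6
  d = 2: σ(2) · d(668/2) = 3 · 4 = 12
  d = 4: σ(4) · d(668/4) = 7 · 2 = 14
  d = 167: σ(167) · d(668/167) = 168 · 3 = 504
  d = 334: σ(334) · d(668/334) = 504 · 2 = 1008
  d = 668: σ(668) · d(668/668) = 1176 · 1 = 1176
Summing: (σ * d)(668) = 6 + 12 + 14 + 504 + 1008 + 1176 = 2720.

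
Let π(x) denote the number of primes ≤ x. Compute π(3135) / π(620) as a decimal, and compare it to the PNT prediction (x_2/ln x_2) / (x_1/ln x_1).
π(3135)/π(620) = 445/114 ≈ 3.9035;  PNT prediction ≈ 4.0385.

π(620) = 114 and π(3135) = 445, so π(3135)/π(620) ≈ 3.9035. The PNT-predicted ratio is (3135/ln(3135)) / (620/ln(620)) ≈ 4.0385. The two agree to within a few percent, as expected.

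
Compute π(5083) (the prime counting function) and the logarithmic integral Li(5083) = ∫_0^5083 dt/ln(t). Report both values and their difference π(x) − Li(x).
π(5083) = 679;  Li(5083) ≈ 694.02;  π(x) − Li(x) ≈ -15.02.

Direct count of primes ≤ 5083 gives π(5083) = 679. Numerical evaluation of the logarithmic integral gives Li(5083) ≈ 694.02. The difference π(x) − Li(x) ≈ -15.02 is typically negative for small/moderate x (Li(x) overestimates), though Littlewood's theorem shows this sign changes infinitely often.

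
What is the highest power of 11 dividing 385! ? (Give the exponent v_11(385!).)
v_11(385!) = 38

Legendre's formula: v_p(n!) = Σ_{k ≥ 1} ⌊n / p^k⌋. For p = 11, n = 385, the terms are:
  ⌊385/11^1⌋ = ⌊385/11⌋ = 35
  ⌊385/11^2⌋ = ⌊385/121⌋ = 3
(the next term ⌊385/11^3⌋ = 0, terminating the sum). Summing: v_11(385!) = 35 + 3 = 38.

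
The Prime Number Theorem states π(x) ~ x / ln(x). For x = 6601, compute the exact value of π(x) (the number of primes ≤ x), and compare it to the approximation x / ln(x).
π(6601) = 853;  x/ln(x) ≈ 750.54;  relative error ≈ 12.01%.

Directly count primes up to 6601: π(6601) = 853. The PNT approximation gives 6601/ln(6601) ≈ 6601/8.79498 ≈ 750.54. Relative error (π(x) − x/ln(x)) / π(x) ≈ 12.01%; the approximation is known to undercount slightly (Li(x) is a better estimate).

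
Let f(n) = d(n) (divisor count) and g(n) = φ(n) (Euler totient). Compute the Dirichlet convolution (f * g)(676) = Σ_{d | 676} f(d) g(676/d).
(d * φ)(676) = 1281

Divisors of 676: [1, 2, 4, 13, 26, 52, 169, 338, 676]. For each d | 676:
  d = 1: d(1) · φ(676/1) = 1 · 312 = 312
  d = 2: d(2) · φ(676/2) = 2 · 156 = 312
  d = 4: d(4) · φ(676/4) = 3 · 156 = 468
  d = 13: d(13) · φ(676/13) = 2 · 24 = 48
  d = 26: d(26) · φ(676/26) = 4 · 12 = 48
  d = 52: d(52) · φ(676/52) = 6 · 12 = 72
  d = 169: d(169) · φ(676/169) = 3 · 2 = 6
  d = 338: d(338) · φ(676/338) = 6 · 1 = 6
  d = 676: d(676) · φ(676/676) = 9 · 1 = 9
Summing: (d * φ)(676) = 312 + 312 + 468 + 48 + 48 + 72 + 6 + 6 + 9 = 1281.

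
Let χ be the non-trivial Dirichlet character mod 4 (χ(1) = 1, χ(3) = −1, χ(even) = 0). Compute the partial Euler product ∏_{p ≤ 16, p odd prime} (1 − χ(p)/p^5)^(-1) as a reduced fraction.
∏ = 700807599951834375/703510729567397888

The odd primes p ≤ 16 are [3, 5, 7, 11, 13]. For each, χ(p) = 1 if p ≡ 1 mod 4, χ(p) = −1 if p ≡ 3 mod 4. Taking (1 − χ(p)/p^5)^(-1) = p^5/(p^5 − χ(p)): (1 − (-1)/3^5)^(-1) · (1 − (1)/5^5)^(-1) · (1 − (-1)/7^5)^(-1) · (1 − (-1)/11^5)^(-1) · (1 − (1)/13^5)^(-1) = 700807599951834375/703510729567397888.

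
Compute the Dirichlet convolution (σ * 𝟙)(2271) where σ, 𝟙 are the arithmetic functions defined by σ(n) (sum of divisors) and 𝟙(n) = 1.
(σ * 𝟙)(2271) = 3795

Divisors of 2271: [1, 3, 757, 2271]. For each d | 2271:
  d = 1: σ(1) · 𝟙(2271/1) = 1 · 1 = 1
  d = 3: σ(3) · 𝟙(2271/3) = 4 · 1 = 4
  d = 757: σ(757) · 𝟙(2271/757) = 758 · 1 = 758
  d = 2271: σ(2271) · 𝟙(2271/2271) = 3032 · 1 = 3032
Summing: (σ * 𝟙)(2271) = 1 + 4 + 758 + 3032 = 3795.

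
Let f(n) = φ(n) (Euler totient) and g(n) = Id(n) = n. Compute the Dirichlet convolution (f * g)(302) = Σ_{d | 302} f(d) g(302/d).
(φ * Id)(302) = 903

Divisors of 302: [1, 2, 151, 302]. For each d | 302:
  d = 1: φ(1) · Id(302/1) = 1 · 302 = 302
  d = 2: φ(2) · Id(302/2) = 1 · 151 = 151
  d = 151: φ(151) · Id(302/151) = 150 · 2 = 300
  d = 302: φ(302) · Id(302/302) = 150 · 1 = 150
Summing: (φ * Id)(302) = 302 + 151 + 300 + 150 = 903.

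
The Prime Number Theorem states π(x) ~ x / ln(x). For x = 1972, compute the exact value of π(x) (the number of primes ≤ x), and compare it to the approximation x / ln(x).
π(1972) = 297;  x/ln(x) ≈ 259.93;  relative error ≈ 12.48%.

Directly count primes up to 1972: π(1972) = 297. The PNT approximation gives 1972/ln(1972) ≈ 1972/7.58680 ≈ 259.93. Relative error (π(x) − x/ln(x)) / π(x) ≈ 12.48%; the approximation is known to undercount slightly (Li(x) is a better estimate).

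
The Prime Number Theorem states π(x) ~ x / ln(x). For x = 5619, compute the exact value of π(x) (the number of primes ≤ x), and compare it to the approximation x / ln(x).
π(5619) = 738;  x/ln(x) ≈ 650.81;  relative error ≈ 11.81%.

Directly count primes up to 5619: π(5619) = 738. The PNT approximation gives 5619/ln(5619) ≈ 5619/8.63391 ≈ 650.81. Relative error (π(x) − x/ln(x)) / π(x) ≈ 11.81%; the approximation is known to undercount slightly (Li(x) is a better estimate).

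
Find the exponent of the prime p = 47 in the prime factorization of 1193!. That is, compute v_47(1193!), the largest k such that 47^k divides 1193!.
v_47(1193!) = 25

Legendre's formula: v_p(n!) = Σ_{k ≥ 1} ⌊n / p^k⌋. For p = 47, n = 1193, the terms are:
  ⌊1193/47^1⌋ = ⌊1193/47⌋ = 25
(the next term ⌊1193/47^2⌋ = 0, terminating the sum). Summing: v_47(1193!) = 25 = 25.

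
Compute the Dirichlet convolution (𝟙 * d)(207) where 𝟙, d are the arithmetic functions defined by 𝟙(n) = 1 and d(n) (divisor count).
(𝟙 * d)(207) = 18

Divisors of 207: [1, 3, 9, 23, 69, 207]. For each d | 207:
  d = 1: 𝟙(1) · d(207/1) = 1 · 6 = 6
  d = 3: 𝟙(3) · d(207/3) = 1 · 4 = 4
  d = 9: 𝟙(9) · d(207/9) = 1 · 2 = 2
  d = 23: 𝟙(23) · d(207/23) = 1 · 3 = 3
  d = 69: 𝟙(69) · d(207/69) = 1 · 2 = 2
  d = 207: 𝟙(207) · d(207/207) = 1 · 1 = 1
Summing: (𝟙 * d)(207) = 6 + 4 + 2 + 3 + 2 + 1 = 18.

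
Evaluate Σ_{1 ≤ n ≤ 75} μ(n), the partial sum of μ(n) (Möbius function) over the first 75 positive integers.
Σ_{n ≤ 75} μ(n) = -3

Compute μ(n) for each 1 ≤ n ≤ 75: μ(1) = 1, μ(2) = -1, μ(3) = -1, μ(4) = 0, μ(5) = -1, μ(6) = 1, μ(7) = -1, μ(8) = 0, μ(9) = 0, μ(10) = 1, μ(11) = -1, μ(12) = 0, μ(13) = -1, μ(14) = 1, μ(15) = 1, μ(16) = 0, μ(17) = -1, μ(18) = 0, μ(19) = -1, μ(20) = 0, μ(21) = 1, μ(22) = 1, μ(23) = -1, μ(24) = 0, μ(25) = 0, μ(26) = 1, μ(27) = 0, μ(28) = 0, μ(29) = -1, μ(30) = -1, μ(31) = -1, μ(32) = 0, μ(33) = 1, μ(34) = 1, μ(35) = 1, μ(36) = 0, μ(37) = -1, μ(38) = 1, μ(39) = 1, μ(40) = 0, μ(41) = -1, μ(42) = -1, μ(43) = -1, μ(44) = 0, μ(45) = 0, μ(46) = 1, μ(47) = -1, μ(48) = 0, μ(49) = 0, μ(50) = 0, μ(51) = 1, μ(52) = 0, μ(53) = -1, μ(54) = 0, μ(55) = 1, μ(56) = 0, μ(57) = 1, μ(58) = 1, μ(59) = -1, μ(60) = 0, μ(61) = -1, μ(62) = 1, μ(63) = 0, μ(64) = 0, μ(65) = 1, μ(66) = -1, μ(67) = -1, μ(68) = 0, μ(69) = 1, μ(70) = -1, μ(71) = -1, μ(72) = 0, μ(73) = -1, μ(74) = 1, μ(75) = 0. Summing all 75 values: -3. (Mertens function M(x) = Σ_{n ≤ x} μ(n); on average M(x) should be small (PNT ⟺ M(x) = o(x)).)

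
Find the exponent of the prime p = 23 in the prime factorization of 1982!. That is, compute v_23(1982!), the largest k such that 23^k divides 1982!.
v_23(1982!) = 89

Legendre's formula: v_p(n!) = Σ_{k ≥ 1} ⌊n / p^k⌋. For p = 23, n = 1982, the terms are:
  ⌊1982/23^1⌋ = ⌊1982/23⌋ = 86
  ⌊1982/23^2⌋ = ⌊1982/529⌋ = 3
(the next term ⌊1982/23^3⌋ = 0, terminating the sum). Summing: v_23(1982!) = 86 + 3 = 89.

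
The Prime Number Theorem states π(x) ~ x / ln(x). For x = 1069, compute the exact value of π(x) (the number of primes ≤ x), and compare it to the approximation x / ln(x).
π(1069) = 180;  x/ln(x) ≈ 153.27;  relative error ≈ 14.85%.

Directly count primes up to 1069: π(1069) = 180. The PNT approximation gives 1069/ln(1069) ≈ 1069/6.97448 ≈ 153.27. Relative error (π(x) − x/ln(x)) / π(x) ≈ 14.85%; the approximation is known to undercount slightly (Li(x) is a better estimate).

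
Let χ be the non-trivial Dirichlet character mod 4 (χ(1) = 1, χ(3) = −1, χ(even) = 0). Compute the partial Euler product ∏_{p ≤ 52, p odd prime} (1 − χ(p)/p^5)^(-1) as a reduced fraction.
∏ = 7508883803148623376075754946450365737429310788606076172798130278074505/7537845509642297199917174706861149114875564283464393121061743521431552

The odd primes p ≤ 52 are [3, 5, 7, 11, 13, 17, 19, 23, 29, 31, 37, 41, 43, 47]. For each, χ(p) = 1 if p ≡ 1 mod 4, χ(p) = −1 if p ≡ 3 mod 4. Taking (1 − χ(p)/p^5)^(-1) = p^5/(p^5 − χ(p)): (1 − (-1)/3^5)^(-1) · (1 − (1)/5^5)^(-1) · (1 − (-1)/7^5)^(-1) · (1 − (-1)/11^5)^(-1) · (1 − (1)/13^5)^(-1) · (1 − (1)/17^5)^(-1) · (1 − (-1)/19^5)^(-1) · (1 − (-1)/23^5)^(-1) · (1 − (1)/29^5)^(-1) · (1 − (-1)/31^5)^(-1) · (1 − (1)/37^5)^(-1) · (1 − (1)/41^5)^(-1) · (1 − (-1)/43^5)^(-1) · (1 − (-1)/47^5)^(-1) = 7508883803148623376075754946450365737429310788606076172798130278074505/7537845509642297199917174706861149114875564283464393121061743521431552.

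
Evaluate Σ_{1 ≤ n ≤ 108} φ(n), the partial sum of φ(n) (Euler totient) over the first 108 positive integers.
Σ_{n ≤ 108} φ(n) = 3568

Compute φ(n) for each 1 ≤ n ≤ 108: φ(1) = 1, φ(2) = 1, φ(3) = 2, φ(4) = 2, φ(5) = 4, φ(6) = 2, φ(7) = 6, φ(8) = 4, φ(9) = 6, φ(10) = 4, φ(11) = 10, φ(12) = 4, φ(13) = 12, φ(14) = 6, φ(15) = 8, φ(16) = 8, φ(17) = 16, φ(18) = 6, φ(19) = 18, φ(20) = 8, φ(21) = 12, φ(22) = 10, φ(23) = 22, φ(24) = 8, φ(25) = 20, φ(26) = 12, φ(27) = 18, φ(28) = 12, φ(29) = 28, φ(30) = 8, φ(31) = 30, φ(32) = 16, φ(33) = 20, φ(34) = 16, φ(35) = 24, φ(36) = 12, φ(37) = 36, φ(38) = 18, φ(39) = 24, φ(40) = 16, φ(41) = 40, φ(42) = 12, φ(43) = 42, φ(44) = 20, φ(45) = 24, φ(46) = 22, φ(47) = 46, φ(48) = 16, φ(49) = 42, φ(50) = 20, φ(51) = 32, φ(52) = 24, φ(53) = 52, φ(54) = 18, φ(55) = 40, φ(56) = 24, φ(57) = 36, φ(58) = 28, φ(59) = 58, φ(60) = 16, φ(61) = 60, φ(62) = 30, φ(63) = 36, φ(64) = 32, φ(65) = 48, φ(66) = 20, φ(67) = 66, φ(68) = 32, φ(69) = 44, φ(70) = 24, φ(71) = 70, φ(72) = 24, φ(73) = 72, φ(74) = 36, φ(75) = 40, φ(76) = 36, φ(77) = 60, φ(78) = 24, φ(79) = 78, φ(80) = 32, φ(81) = 54, φ(82) = 40, φ(83) = 82, φ(84) = 24, φ(85) = 64, φ(86) = 42, φ(87) = 56, φ(88) = 40, φ(89) = 88, φ(90) = 24, φ(91) = 72, φ(92) = 44, φ(93) = 60, φ(94) = 46, φ(95) = 72, φ(96) = 32, φ(97) = 96, φ(98) = 42, φ(99) = 60, φ(100) = 40, φ(101) = 100, φ(102) = 32, φ(103) = 102, φ(104) = 48, φ(105) = 48, φ(106) = 52, φ(107) = 106, φ(108) = 36. Summing all 108 values: 3568. (Average order: Σ_{n ≤ x} φ(n) ~ (3/π²) x². For x = 108, (3/π²)·108² ≈ 3545.43.)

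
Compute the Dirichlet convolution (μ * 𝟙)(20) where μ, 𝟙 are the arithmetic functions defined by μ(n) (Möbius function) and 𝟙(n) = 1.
(μ * 𝟙)(20) = 0

Divisors of 20: [1, 2, 4, 5, 10, 20]. For each d | 20:
  d = 1: μ(1) · 𝟙(20/1) = 1 · 1 = 1
  d = 2: μ(2) · 𝟙(20/2) = -1 · 1 = -1
  d = 4: μ(4) · 𝟙(20/4) = 0 · 1 = 0
  d = 5: μ(5) · 𝟙(20/5) = -1 · 1 = -1
  d = 10: μ(10) · 𝟙(20/10) = 1 · 1 = 1
  d = 20: μ(20) · 𝟙(20/20) = 0 · 1 = 0
Summing: (μ * 𝟙)(20) = 1 + -1 + 0 + -1 + 1 + 0 = 0.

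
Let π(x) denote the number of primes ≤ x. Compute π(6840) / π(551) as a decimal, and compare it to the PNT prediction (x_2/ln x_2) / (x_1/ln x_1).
π(6840)/π(551) = 880/101 ≈ 8.7129;  PNT prediction ≈ 8.8729.

π(551) = 101 and π(6840) = 880, so π(6840)/π(551) ≈ 8.7129. The PNT-predicted ratio is (6840/ln(6840)) / (551/ln(551)) ≈ 8.8729. The two agree to within a few percent, as expected.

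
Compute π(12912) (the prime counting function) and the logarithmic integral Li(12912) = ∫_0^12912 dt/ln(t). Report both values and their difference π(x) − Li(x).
π(12912) = 1537;  Li(12912) ≈ 1557.81;  π(x) − Li(x) ≈ -20.81.

Direct count of primes ≤ 12912 gives π(12912) = 1537. Numerical evaluation of the logarithmic integral gives Li(12912) ≈ 1557.81. The difference π(x) − Li(x) ≈ -20.81 is typically negative for small/moderate x (Li(x) overestimates), though Littlewood's theorem shows this sign changes infinitely often.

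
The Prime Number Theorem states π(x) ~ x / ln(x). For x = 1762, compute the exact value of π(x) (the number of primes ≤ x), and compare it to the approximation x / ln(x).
π(1762) = 274;  x/ln(x) ≈ 235.74;  relative error ≈ 13.96%.

Directly count primes up to 1762: π(1762) = 274. The PNT approximation gives 1762/ln(1762) ≈ 1762/7.47420 ≈ 235.74. Relative error (π(x) − x/ln(x)) / π(x) ≈ 13.96%; the approximation is known to undercount slightly (Li(x) is a better estimate).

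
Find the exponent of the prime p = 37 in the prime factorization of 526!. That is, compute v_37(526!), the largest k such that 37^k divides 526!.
v_37(526!) = 14

Legendre's formula: v_p(n!) = Σ_{k ≥ 1} ⌊n / p^k⌋. For p = 37, n = 526, the terms are:
  ⌊526/37^1⌋ = ⌊526/37⌋ = 14
(the next term ⌊526/37^2⌋ = 0, terminating the sum). Summing: v_37(526!) = 14 = 14.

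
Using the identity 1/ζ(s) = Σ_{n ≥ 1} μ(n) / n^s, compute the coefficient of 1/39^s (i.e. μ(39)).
μ(39) = 1

Factor n = 39 = 3 · 13. μ(n) = 0 if any exponent ≥ 2 (not squarefree); otherwise μ(n) = (−1)^{ω(n)} where ω(n) is the number of distinct prime factors. Applying: μ(39) = 1.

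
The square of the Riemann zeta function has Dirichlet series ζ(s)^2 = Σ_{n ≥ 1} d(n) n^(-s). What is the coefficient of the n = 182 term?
d(182) = 8

ζ(s)^2 = (Σ 1/m^s)(Σ 1/k^s). The coefficient of 1/n^s in the product is the number of ordered pairs (m, k) with mk = n, which equals d(n). For n = 182, divisors are [1, 2, 7, 13, 14, 26, 91, 182], so d(182) = 8.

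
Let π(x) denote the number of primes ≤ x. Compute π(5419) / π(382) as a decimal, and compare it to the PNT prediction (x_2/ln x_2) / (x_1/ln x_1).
π(5419)/π(382) = 716/75 ≈ 9.5467;  PNT prediction ≈ 9.8097.

π(382) = 75 and π(5419) = 716, so π(5419)/π(382) ≈ 9.5467. The PNT-predicted ratio is (5419/ln(5419)) / (382/ln(382)) ≈ 9.8097. The two agree to within a few percent, as expected.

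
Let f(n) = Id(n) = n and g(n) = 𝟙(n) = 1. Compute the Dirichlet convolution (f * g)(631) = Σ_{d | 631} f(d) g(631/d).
(Id * 𝟙)(631) = 632

Divisors of 631: [1, 631]. For each d | 631:
  d = 1: Id(1) · 𝟙(631/1) = 1 · 1 = 1
  d = 631: Id(631) · 𝟙(631/631) = 631 · 1 = 631
Summing: (Id * 𝟙)(631) = 1 + 631 = 632.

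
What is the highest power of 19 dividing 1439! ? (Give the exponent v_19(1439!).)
v_19(1439!) = 78

Legendre's formula: v_p(n!) = Σ_{k ≥ 1} ⌊n / p^k⌋. For p = 19, n = 1439, the terms are:
  ⌊1439/19^1⌋ = ⌊1439/19⌋ = 75
  ⌊1439/19^2⌋ = ⌊1439/361⌋ = 3
(the next term ⌊1439/19^3⌋ = 0, terminating the sum). Summing: v_19(1439!) = 75 + 3 = 78.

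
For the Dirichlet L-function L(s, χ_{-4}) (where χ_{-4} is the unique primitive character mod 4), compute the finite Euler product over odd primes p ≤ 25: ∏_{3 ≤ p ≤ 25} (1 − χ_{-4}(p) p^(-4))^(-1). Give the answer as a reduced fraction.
∏ = 2907090265708363109850475/2939590979896221115088896

The odd primes p ≤ 25 are [3, 5, 7, 11, 13, 17, 19, 23]. For each, χ(p) = 1 if p ≡ 1 mod 4, χ(p) = −1 if p ≡ 3 mod 4. Taking (1 − χ(p)/p^4)^(-1) = p^4/(p^4 − χ(p)): (1 − (-1)/3^4)^(-1) · (1 − (1)/5^4)^(-1) · (1 − (-1)/7^4)^(-1) · (1 − (-1)/11^4)^(-1) · (1 − (1)/13^4)^(-1) · (1 − (1)/17^4)^(-1) · (1 − (-1)/19^4)^(-1) · (1 − (-1)/23^4)^(-1) = 2907090265708363109850475/2939590979896221115088896.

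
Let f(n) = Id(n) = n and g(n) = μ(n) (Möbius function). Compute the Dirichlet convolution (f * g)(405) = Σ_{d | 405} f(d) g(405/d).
(Id * μ)(405) = 216

Divisors of 405: [1, 3, 5, 9, 15, 27, 45, 81, 135, 405]. For each d | 405:
  d = 1: Id(1) · μ(405/1) = 1 · 0 = 0
  d = 3: Id(3) · μ(405/3) = 3 · 0 = 0
  d = 5: Id(5) · μ(405/5) = 5 · 0 = 0
  d = 9: Id(9) · μ(405/9) = 9 · 0 = 0
  d = 15: Id(15) · μ(405/15) = 15 · 0 = 0
  d = 27: Id(27) · μ(405/27) = 27 · 1 = 27
  d = 45: Id(45) · μ(405/45) = 45 · 0 = 0
  d = 81: Id(81) · μ(405/81) = 81 · -1 = -81
  d = 135: Id(135) · μ(405/135) = 135 · -1 = -135
  d = 405: Id(405) · μ(405/405) = 405 · 1 = 405
Summing: (Id * μ)(405) = 0 + 0 + 0 + 0 + 0 + 27 + 0 + -81 + -135 + 405 = 216.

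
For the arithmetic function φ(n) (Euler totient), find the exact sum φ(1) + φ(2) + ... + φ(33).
Σ_{n ≤ 33} φ(n) = 344

Compute φ(n) for each 1 ≤ n ≤ 33: φ(1) = 1, φ(2) = 1, φ(3) = 2, φ(4) = 2, φ(5) = 4, φ(6) = 2, φ(7) = 6, φ(8) = 4, φ(9) = 6, φ(10) = 4, φ(11) = 10, φ(12) = 4, φ(13) = 12, φ(14) = 6, φ(15) = 8, φ(16) = 8, φ(17) = 16, φ(18) = 6, φ(19) = 18, φ(20) = 8, φ(21) = 12, φ(22) = 10, φ(23) = 22, φ(24) = 8, φ(25) = 20, φ(26) = 12, φ(27) = 18, φ(28) = 12, φ(29) = 28, φ(30) = 8, φ(31) = 30, φ(32) = 16, φ(33) = 20. Summing all 33 values: 344. (Average order: Σ_{n ≤ x} φ(n) ~ (3/π²) x². For x = 33, (3/π²)·33² ≈ 331.02.)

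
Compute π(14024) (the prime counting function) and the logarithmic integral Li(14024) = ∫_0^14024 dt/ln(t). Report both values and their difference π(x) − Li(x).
π(14024) = 1654;  Li(14024) ≈ 1674.77;  π(x) − Li(x) ≈ -20.77.

Direct count of primes ≤ 14024 gives π(14024) = 1654. Numerical evaluation of the logarithmic integral gives Li(14024) ≈ 1674.77. The difference π(x) − Li(x) ≈ -20.77 is typically negative for small/moderate x (Li(x) overestimates), though Littlewood's theorem shows this sign changes infinitely often.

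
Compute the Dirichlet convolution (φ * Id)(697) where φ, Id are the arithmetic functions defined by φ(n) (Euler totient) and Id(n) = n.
(φ * Id)(697) = 2673

Divisors of 697: [1, 17, 41, 697]. For each d | 697:
  d = 1: φ(1) · Id(697/1) = 1 · 697 = 697
  d = 17: φ(17) · Id(697/17) = 16 · 41 = 656
  d = 41: φ(41) · Id(697/41) = 40 · 17 = 680
  d = 697: φ(697) · Id(697/697) = 640 · 1 = 640
Summing: (φ * Id)(697) = 697 + 656 + 680 + 640 = 2673.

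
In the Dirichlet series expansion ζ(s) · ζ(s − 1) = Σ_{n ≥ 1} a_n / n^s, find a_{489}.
σ(489) = 656

In the product (Σ m^0/m^s)(Σ k / k^s) = Σ (Σ_{d | n} d) / n^s, the coefficient of 1/n^s is σ(n) = Σ_{d | n} d. For n = 489, divisors are [1, 3, 163, 489]; summing: σ(489) = 656.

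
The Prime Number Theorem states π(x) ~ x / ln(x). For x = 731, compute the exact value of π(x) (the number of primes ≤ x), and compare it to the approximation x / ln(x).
π(731) = 129;  x/ln(x) ≈ 110.85;  relative error ≈ 14.07%.

Directly count primes up to 731: π(731) = 129. The PNT approximation gives 731/ln(731) ≈ 731/6.59441 ≈ 110.85. Relative error (π(x) − x/ln(x)) / π(x) ≈ 14.07%; the approximation is known to undercount slightly (Li(x) is a better estimate).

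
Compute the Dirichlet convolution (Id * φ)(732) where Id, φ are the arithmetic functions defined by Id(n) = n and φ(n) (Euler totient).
(Id * φ)(732) = 4840

Divisors of 732: [1, 2, 3, 4, 6, 12, 61, 122, 183, 244, 366, 732]. For each d | 732:
  d = 1: Id(1) · φ(732/1) = 1 · 240 = 240
  d = 2: Id(2) · φ(732/2) = 2 · 120 = 240
  d = 3: Id(3) · φ(732/3) = 3 · 120 = 360
  d = 4: Id(4) · φ(732/4) = 4 · 120 = 480
  d = 6: Id(6) · φ(732/6) = 6 · 60 = 360
  d = 12: Id(12) · φ(732/12) = 12 · 60 = 720
  d = 61: Id(61) · φ(732/61) = 61 · 4 = 244
  d = 122: Id(122) · φ(732/122) = 122 · 2 = 244
  d = 183: Id(183) · φ(732/183) = 183 · 2 = 366
  d = 244: Id(244) · φ(732/244) = 244 · 2 = 488
  d = 366: Id(366) · φ(732/366) = 366 · 1 = 366
  d = 732: Id(732) · φ(732/732) = 732 · 1 = 732
Summing: (Id * φ)(732) = 240 + 240 + 360 + 480 + 360 + 720 + 244 + 244 + 366 + 488 + 366 + 732 = 4840.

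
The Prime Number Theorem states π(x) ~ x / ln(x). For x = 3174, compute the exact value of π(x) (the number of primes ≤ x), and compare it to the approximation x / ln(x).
π(3174) = 449;  x/ln(x) ≈ 393.66;  relative error ≈ 12.32%.

Directly count primes up to 3174: π(3174) = 449. The PNT approximation gives 3174/ln(3174) ≈ 3174/8.06275 ≈ 393.66. Relative error (π(x) − x/ln(x)) / π(x) ≈ 12.32%; the approximation is known to undercount slightly (Li(x) is a better estimate).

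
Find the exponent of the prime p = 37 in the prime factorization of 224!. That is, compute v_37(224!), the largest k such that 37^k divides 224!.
v_37(224!) = 6

Legendre's formula: v_p(n!) = Σ_{k ≥ 1} ⌊n / p^k⌋. For p = 37, n = 224, the terms are:
  ⌊224/37^1⌋ = ⌊224/37⌋ = 6
(the next term ⌊224/37^2⌋ = 0, terminating the sum). Summing: v_37(224!) = 6 = 6.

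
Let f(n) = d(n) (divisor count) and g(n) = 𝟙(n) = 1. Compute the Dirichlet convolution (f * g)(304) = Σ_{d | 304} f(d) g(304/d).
(d * 𝟙)(304) = 45

Divisors of 304: [1, 2, 4, 8, 16, 19, 38, 76, 152, 304]. For each d | 304:
  d = 1: d(1) · 𝟙(304/1) = 1 · 1 = 1
  d = 2: d(2) · 𝟙(304/2) = 2 · 1 = 2
  d = 4: d(4) · 𝟙(304/4) = 3 · 1 = 3
  d = 8: d(8) · 𝟙(304/8) = 4 · 1 = 4
  d = 16: d(16) · 𝟙(304/16) = 5 · 1 = 5
  d = 19: d(19) · 𝟙(304/19) = 2 · 1 = 2
  d = 38: d(38) · 𝟙(304/38) = 4 · 1 = 4
  d = 76: d(76) · 𝟙(304/76) = 6 · 1 = 6
  d = 152: d(152) · 𝟙(304/152) = 8 · 1 = 8
  d = 304: d(304) · 𝟙(304/304) = 10 · 1 = 10
Summing: (d * 𝟙)(304) = 1 + 2 + 3 + 4 + 5 + 2 + 4 + 6 + 8 + 10 = 45.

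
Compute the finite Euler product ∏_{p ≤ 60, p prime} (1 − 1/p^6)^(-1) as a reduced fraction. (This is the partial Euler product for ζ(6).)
∏ = 4770739572296379656394863241102356173984421633090039451960419477648624277653925987495283/4689410829889825408368231882153932262030763270859585875623809572192922480840433054253056

The primes p ≤ 60 are [2, 3, 5, 7, 11, 13, 17, 19, 23, 29, 31, 37, 41, 43, 47, 53, 59]. For each prime, (1 − 1/p^6)^(-1) = p^6 / (p^6 − 1). The product is (1 − 1/2^6)^(-1), (1 − 1/3^6)^(-1), (1 − 1/5^6)^(-1), (1 − 1/7^6)^(-1), (1 − 1/11^6)^(-1), (1 − 1/13^6)^(-1), (1 − 1/17^6)^(-1), (1 − 1/19^6)^(-1), (1 − 1/23^6)^(-1), (1 − 1/29^6)^(-1), (1 − 1/31^6)^(-1), (1 − 1/37^6)^(-1), (1 − 1/41^6)^(-1), (1 − 1/43^6)^(-1), (1 − 1/47^6)^(-1), (1 − 1/53^6)^(-1), (1 − 1/59^6)^(-1) = ∏ p^6 / (p^6 − 1) = 4770739572296379656394863241102356173984421633090039451960419477648624277653925987495283/4689410829889825408368231882153932262030763270859585875623809572192922480840433054253056.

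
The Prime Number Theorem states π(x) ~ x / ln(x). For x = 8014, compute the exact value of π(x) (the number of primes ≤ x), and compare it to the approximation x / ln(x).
π(8014) = 1009;  x/ln(x) ≈ 891.54;  relative error ≈ 11.64%.

Directly count primes up to 8014: π(8014) = 1009. The PNT approximation gives 8014/ln(8014) ≈ 8014/8.98895 ≈ 891.54. Relative error (π(x) − x/ln(x)) / π(x) ≈ 11.64%; the approximation is known to undercount slightly (Li(x) is a better estimate).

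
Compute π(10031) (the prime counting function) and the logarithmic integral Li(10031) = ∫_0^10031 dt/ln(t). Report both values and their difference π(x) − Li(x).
π(10031) = 1231;  Li(10031) ≈ 1249.50;  π(x) − Li(x) ≈ -18.50.

Direct count of primes ≤ 10031 gives π(10031) = 1231. Numerical evaluation of the logarithmic integral gives Li(10031) ≈ 1249.50. The difference π(x) − Li(x) ≈ -18.50 is typically negative for small/moderate x (Li(x) overestimates), though Littlewood's theorem shows this sign changes infinitely often.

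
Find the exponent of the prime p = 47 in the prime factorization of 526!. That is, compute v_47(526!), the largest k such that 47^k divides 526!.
v_47(526!) = 11

Legendre's formula: v_p(n!) = Σ_{k ≥ 1} ⌊n / p^k⌋. For p = 47, n = 526, the terms are:
  ⌊526/47^1⌋ = ⌊526/47⌋ = 11
(the next term ⌊526/47^2⌋ = 0, terminating the sum). Summing: v_47(526!) = 11 = 11.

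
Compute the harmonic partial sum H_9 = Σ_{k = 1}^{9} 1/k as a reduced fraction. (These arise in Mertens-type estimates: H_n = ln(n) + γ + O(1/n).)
H_9 = 7129/2520

Direct summation: H_9 = 1 + 1/2 + ... + 1/9. The least common denominator is lcm(1, ..., 9) = 2520; over this denominator the numerator is 2520 + 1260 + 840 + 630 + 504 + 420 + 360 + 315 + 280 = 7129, so H_9 = 7129/2520 (already in lowest terms) ≈ 2.82897. (The PNT-adjacent estimate ln(9) + γ ≈ 2.77444 matches within O(1/n).)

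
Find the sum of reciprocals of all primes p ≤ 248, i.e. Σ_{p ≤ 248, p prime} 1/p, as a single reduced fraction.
Σ 1/p = 506873196134241441348690763593294873492730445394823722837469097176314709804649267964680634478659521/256041159035492609053110100510385311995538591998443060216114576417920917800321526504084465112487730

π(248) = 53, so the primes ≤ 248 are [2, 3, 5, 7, 11, 13, 17, 19, 23, 29, 31, 37, 41, 43, 47, 53, 59, 61, 67, 71, 73, 79, 83, 89, 97, 101, 103, 107, 109, 113, 127, 131, 137, 139, 149, 151, 157, 163, 167, 173, 179, 181, 191, 193, 197, 199, 211, 223, 227, 229, 233, 239, 241]. Summing 1/p over these primes: 506873196134241441348690763593294873492730445394823722837469097176314709804649267964680634478659521/256041159035492609053110100510385311995538591998443060216114576417920917800321526504084465112487730 ≈ 1.9797. Mertens estimate ln ln(248) + 0.2615 ≈ 1.9687.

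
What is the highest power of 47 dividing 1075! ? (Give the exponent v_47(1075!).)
v_47(1075!) = 22

Legendre's formula: v_p(n!) = Σ_{k ≥ 1} ⌊n / p^k⌋. For p = 47, n = 1075, the terms are:
  ⌊1075/47^1⌋ = ⌊1075/47⌋ = 22
(the next term ⌊1075/47^2⌋ = 0, terminating the sum). Summing: v_47(1075!) = 22 = 22.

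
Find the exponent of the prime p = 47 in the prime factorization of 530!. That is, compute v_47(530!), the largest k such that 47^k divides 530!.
v_47(530!) = 11

Legendre's formula: v_p(n!) = Σ_{k ≥ 1} ⌊n / p^k⌋. For p = 47, n = 530, the terms are:
  ⌊530/47^1⌋ = ⌊530/47⌋ = 11
(the next term ⌊530/47^2⌋ = 0, terminating the sum). Summing: v_47(530!) = 11 = 11.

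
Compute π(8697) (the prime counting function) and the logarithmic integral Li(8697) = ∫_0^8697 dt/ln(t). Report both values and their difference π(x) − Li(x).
π(8697) = 1083;  Li(8697) ≈ 1103.61;  π(x) − Li(x) ≈ -20.61.

Direct count of primes ≤ 8697 gives π(8697) = 1083. Numerical evaluation of the logarithmic integral gives Li(8697) ≈ 1103.61. The difference π(x) − Li(x) ≈ -20.61 is typically negative for small/moderate x (Li(x) overestimates), though Littlewood's theorem shows this sign changes infinitely often.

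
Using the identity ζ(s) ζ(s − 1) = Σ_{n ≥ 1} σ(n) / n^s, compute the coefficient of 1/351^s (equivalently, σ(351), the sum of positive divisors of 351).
σ(351) = 560

In the product (Σ m^0/m^s)(Σ k / k^s) = Σ (Σ_{d | n} d) / n^s, the coefficient of 1/n^s is σ(n) = Σ_{d | n} d. For n = 351, divisors are [1, 3, 9, 13, 27, 39, 117, 351]; summing: σ(351) = 560.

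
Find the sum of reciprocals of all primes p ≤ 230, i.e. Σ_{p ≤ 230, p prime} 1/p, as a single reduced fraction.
Σ 1/p = 37527519788898476695193360507423991967783840502510585362878348092116031948860199524739442233/19078266889580195013601891820992757757219839668357012055907516904309700014933909014729740190

π(230) = 50, so the primes ≤ 230 are [2, 3, 5, 7, 11, 13, 17, 19, 23, 29, 31, 37, 41, 43, 47, 53, 59, 61, 67, 71, 73, 79, 83, 89, 97, 101, 103, 107, 109, 113, 127, 131, 137, 139, 149, 151, 157, 163, 167, 173, 179, 181, 191, 193, 197, 199, 211, 223, 227, 229]. Summing 1/p over these primes: 37527519788898476695193360507423991967783840502510585362878348092116031948860199524739442233/19078266889580195013601891820992757757219839668357012055907516904309700014933909014729740190 ≈ 1.9670. Mertens estimate ln ln(230) + 0.2615 ≈ 1.9549.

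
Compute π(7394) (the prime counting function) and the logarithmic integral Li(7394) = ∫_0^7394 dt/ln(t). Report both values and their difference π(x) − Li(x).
π(7394) = 939;  Li(7394) ≈ 958.69;  π(x) − Li(x) ≈ -19.69.

Direct count of primes ≤ 7394 gives π(7394) = 939. Numerical evaluation of the logarithmic integral gives Li(7394) ≈ 958.69. The difference π(x) − Li(x) ≈ -19.69 is typically negative for small/moderate x (Li(x) overestimates), though Littlewood's theorem shows this sign changes infinitely often.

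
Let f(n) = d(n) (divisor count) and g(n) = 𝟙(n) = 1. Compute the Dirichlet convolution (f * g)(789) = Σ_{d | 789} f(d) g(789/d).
(d * 𝟙)(789) = 9

Divisors of 789: [1, 3, 263, 789]. For each d | 789:
  d = 1: d(1) · 𝟙(789/1) = 1 · 1 = 1
  d = 3: d(3) · 𝟙(789/3) = 2 · 1 = 2
  d = 263: d(263) · 𝟙(789/263) = 2 · 1 = 2
  d = 789: d(789) · 𝟙(789/789) = 4 · 1 = 4
Summing: (d * 𝟙)(789) = 1 + 2 + 2 + 4 = 9.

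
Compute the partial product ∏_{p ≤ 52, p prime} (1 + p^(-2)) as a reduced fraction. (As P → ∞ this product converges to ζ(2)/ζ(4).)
∏ = 101793085732936000000000/67237345888235944242129

The primes p ≤ 52 are [2, 3, 5, 7, 11, 13, 17, 19, 23, 29, 31, 37, 41, 43, 47]. For each, (1 + 1/p^2) = (p^2 + 1)/p^2. Multiplying these fractions over p ∈ [2, 3, 5, 7, 11, 13, 17, 19, 23, 29, 31, 37, 41, 43, 47] gives 101793085732936000000000/67237345888235944242129. (In the limit P → ∞ this tends to ζ(2)/ζ(4).)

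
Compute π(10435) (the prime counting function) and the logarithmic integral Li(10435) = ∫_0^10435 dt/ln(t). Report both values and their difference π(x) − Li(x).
π(10435) = 1277;  Li(10435) ≈ 1293.26;  π(x) − Li(x) ≈ -16.26.

Direct count of primes ≤ 10435 gives π(10435) = 1277. Numerical evaluation of the logarithmic integral gives Li(10435) ≈ 1293.26. The difference π(x) − Li(x) ≈ -16.26 is typically negative for small/moderate x (Li(x) overestimates), though Littlewood's theorem shows this sign changes infinitely often.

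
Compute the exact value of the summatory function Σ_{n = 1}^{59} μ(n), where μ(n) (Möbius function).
Σ_{n ≤ 59} μ(n) = -1

Compute μ(n) for each 1 ≤ n ≤ 59: μ(1) = 1, μ(2) = -1, μ(3) = -1, μ(4) = 0, μ(5) = -1, μ(6) = 1, μ(7) = -1, μ(8) = 0, μ(9) = 0, μ(10) = 1, μ(11) = -1, μ(12) = 0, μ(13) = -1, μ(14) = 1, μ(15) = 1, μ(16) = 0, μ(17) = -1, μ(18) = 0, μ(19) = -1, μ(20) = 0, μ(21) = 1, μ(22) = 1, μ(23) = -1, μ(24) = 0, μ(25) = 0, μ(26) = 1, μ(27) = 0, μ(28) = 0, μ(29) = -1, μ(30) = -1, μ(31) = -1, μ(32) = 0, μ(33) = 1, μ(34) = 1, μ(35) = 1, μ(36) = 0, μ(37) = -1, μ(38) = 1, μ(39) = 1, μ(40) = 0, μ(41) = -1, μ(42) = -1, μ(43) = -1, μ(44) = 0, μ(45) = 0, μ(46) = 1, μ(47) = -1, μ(48) = 0, μ(49) = 0, μ(50) = 0, μ(51) = 1, μ(52) = 0, μ(53) = -1, μ(54) = 0, μ(55) = 1, μ(56) = 0, μ(57) = 1, μ(58) = 1, μ(59) = -1. Summing all 59 values: -1. (Mertens function M(x) = Σ_{n ≤ x} μ(n); on average M(x) should be small (PNT ⟺ M(x) = o(x)).)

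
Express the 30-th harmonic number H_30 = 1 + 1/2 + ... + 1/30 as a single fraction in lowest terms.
H_30 = 9304682830147/2329089562800

Direct summation: H_30 = 1 + 1/2 + ... + 1/30. The least common denominator is lcm(1, ..., 30) = 2329089562800; over this denominator the numerator is 2329089562800 + 1164544781400 + 776363187600 + 582272390700 + 465817912560 + 388181593800 + 332727080400 + 291136195350 + 258787729200 + 232908956280 + 211735414800 + 194090796900 + 179160735600 + 166363540200 + 155272637520 + 145568097675 + 137005268400 + 129393864600 + 122583661200 + 116454478140 + 110909026800 + 105867707400 + 101264763600 + 97045398450 + 93163582512 + 89580367800 + 86262576400 + 83181770100 + 80313433200 + 77636318760 = 9304682830147, so H_30 = 9304682830147/2329089562800 (already in lowest terms) ≈ 3.99499. (The PNT-adjacent estimate ln(30) + γ ≈ 3.97841 matches within O(1/n).)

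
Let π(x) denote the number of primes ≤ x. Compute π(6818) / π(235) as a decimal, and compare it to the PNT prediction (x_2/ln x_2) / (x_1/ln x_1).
π(6818)/π(235) = 876/51 ≈ 17.1765;  PNT prediction ≈ 17.9440.

π(235) = 51 and π(6818) = 876, so π(6818)/π(235) ≈ 17.1765. The PNT-predicted ratio is (6818/ln(6818)) / (235/ln(235)) ≈ 17.9440. The two agree to within a few percent, as expected.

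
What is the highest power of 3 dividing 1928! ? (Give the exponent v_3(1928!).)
v_3(1928!) = 959

Legendre's formula: v_p(n!) = Σ_{k ≥ 1} ⌊n / p^k⌋. For p = 3, n = 1928, the terms are:
  ⌊1928/3^1⌋ = ⌊1928/3⌋ = 642
  ⌊1928/3^2⌋ = ⌊1928/9⌋ = 214
  ⌊1928/3^3⌋ = ⌊1928/27⌋ = 71
  ⌊1928/3^4⌋ = ⌊1928/81⌋ = 23
  ⌊1928/3^5⌋ = ⌊1928/243⌋ = 7
  ⌊1928/3^6⌋ = ⌊1928/729⌋ = 2
(the next term ⌊1928/3^7⌋ = 0, terminating the sum). Summing: v_3(1928!) = 642 + 214 + 71 + 23 + 7 + 2 = 959.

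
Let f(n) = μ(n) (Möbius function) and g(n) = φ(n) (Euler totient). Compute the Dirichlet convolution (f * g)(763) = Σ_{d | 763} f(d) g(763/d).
(μ * φ)(763) = 535

Divisors of 763: [1, 7, 109, 763]. For each d | 763:
  d = 1: μ(1) · φ(763/1) = 1 · 648 = 648
  d = 7: μ(7) · φ(763/7) = -1 · 108 = -108
  d = 109: μ(109) · φ(763/109) = -1 · 6 = -6
  d = 763: μ(763) · φ(763/763) = 1 · 1 = 1
Summing: (μ * φ)(763) = 648 + -108 + -6 + 1 = 535.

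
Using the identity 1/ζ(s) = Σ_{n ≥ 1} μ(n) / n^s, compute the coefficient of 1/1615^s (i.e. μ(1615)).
μ(1615) = -1

Factor n = 1615 = 5 · 17 · 19. μ(n) = 0 if any exponent ≥ 2 (not squarefree); otherwise μ(n) = (−1)^{ω(n)} where ω(n) is the number of distinct prime factors. Applying: μ(1615) = -1.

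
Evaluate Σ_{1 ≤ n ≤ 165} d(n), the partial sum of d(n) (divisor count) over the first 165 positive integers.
Σ_{n ≤ 165} d(n) = 872

Compute d(n) for each 1 ≤ n ≤ 165: d(1) = 1, d(2) = 2, d(3) = 2, d(4) = 3, d(5) = 2, d(6) = 4, d(7) = 2, d(8) = 4, d(9) = 3, d(10) = 4, d(11) = 2, d(12) = 6, d(13) = 2, d(14) = 4, d(15) = 4, d(16) = 5, d(17) = 2, d(18) = 6, d(19) = 2, d(20) = 6, d(21) = 4, d(22) = 4, d(23) = 2, d(24) = 8, d(25) = 3, d(26) = 4, d(27) = 4, d(28) = 6, d(29) = 2, d(30) = 8, d(31) = 2, d(32) = 6, d(33) = 4, d(34) = 4, d(35) = 4, d(36) = 9, d(37) = 2, d(38) = 4, d(39) = 4, d(40) = 8, d(41) = 2, d(42) = 8, d(43) = 2, d(44) = 6, d(45) = 6, d(46) = 4, d(47) = 2, d(48) = 10, d(49) = 3, d(50) = 6, d(51) = 4, d(52) = 6, d(53) = 2, d(54) = 8, d(55) = 4, d(56) = 8, d(57) = 4, d(58) = 4, d(59) = 2, d(60) = 12, d(61) = 2, d(62) = 4, d(63) = 6, d(64) = 7, d(65) = 4, d(66) = 8, d(67) = 2, d(68) = 6, d(69) = 4, d(70) = 8, d(71) = 2, d(72) = 12, d(73) = 2, d(74) = 4, d(75) = 6, d(76) = 6, d(77) = 4, d(78) = 8, d(79) = 2, d(80) = 10, d(81) = 5, d(82) = 4, d(83) = 2, d(84) = 12, d(85) = 4, d(86) = 4, d(87) = 4, d(88) = 8, d(89) = 2, d(90) = 12, d(91) = 4, d(92) = 6, d(93) = 4, d(94) = 4, d(95) = 4, d(96) = 12, d(97) = 2, d(98) = 6, d(99) = 6, d(100) = 9, d(101) = 2, d(102) = 8, d(103) = 2, d(104) = 8, d(105) = 8, d(106) = 4, d(107) = 2, d(108) = 12, d(109) = 2, d(110) = 8, d(111) = 4, d(112) = 10, d(113) = 2, d(114) = 8, d(115) = 4, d(116) = 6, d(117) = 6, d(118) = 4, d(119) = 4, d(120) = 16, d(121) = 3, d(122) = 4, d(123) = 4, d(124) = 6, d(125) = 4, d(126) = 12, d(127) = 2, d(128) = 8, d(129) = 4, d(130) = 8, d(131) = 2, d(132) = 12, d(133) = 4, d(134) = 4, d(135) = 8, d(136) = 8, d(137) = 2, d(138) = 8, d(139) = 2, d(140) = 12, d(141) = 4, d(142) = 4, d(143) = 4, d(144) = 15, d(145) = 4, d(146) = 4, d(147) = 6, d(148) = 6, d(149) = 2, d(150) = 12, d(151) = 2, d(152) = 8, d(153) = 6, d(154) = 8, d(155) = 4, d(156) = 12, d(157) = 2, d(158) = 4, d(159) = 4, d(160) = 12, d(161) = 4, d(162) = 10, d(163) = 2, d(164) = 6, d(165) = 8. Summing all 165 values: 872. (Dirichlet's divisor formula: Σ_{n ≤ x} d(n) = x ln(x) + (2γ − 1) x + O(√x). For x = 165, the asymptotic estimate is ≈ 867.96.)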